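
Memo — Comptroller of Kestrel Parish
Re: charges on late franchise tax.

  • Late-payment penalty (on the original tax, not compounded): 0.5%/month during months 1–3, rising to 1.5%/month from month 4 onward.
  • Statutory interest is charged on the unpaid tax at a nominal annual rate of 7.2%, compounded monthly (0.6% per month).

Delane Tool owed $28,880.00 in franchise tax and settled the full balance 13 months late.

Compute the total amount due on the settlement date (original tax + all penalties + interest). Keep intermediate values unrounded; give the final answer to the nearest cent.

Penalty, months 1–3: 3 × 0.5% × $28,880.00 = $433.20
Penalty, months 4–13: 10 × 1.5% × $28,880.00 = $4,332.00
Interest: $28,880.00 × ((1 + 0.006)^13 − 1) = $28,880.00 × 0.0808707… = $2,335.5462…
Total = $28,880.00 + $4,765.2000 + $2,335.5462… = $35,980.75

$35,980.75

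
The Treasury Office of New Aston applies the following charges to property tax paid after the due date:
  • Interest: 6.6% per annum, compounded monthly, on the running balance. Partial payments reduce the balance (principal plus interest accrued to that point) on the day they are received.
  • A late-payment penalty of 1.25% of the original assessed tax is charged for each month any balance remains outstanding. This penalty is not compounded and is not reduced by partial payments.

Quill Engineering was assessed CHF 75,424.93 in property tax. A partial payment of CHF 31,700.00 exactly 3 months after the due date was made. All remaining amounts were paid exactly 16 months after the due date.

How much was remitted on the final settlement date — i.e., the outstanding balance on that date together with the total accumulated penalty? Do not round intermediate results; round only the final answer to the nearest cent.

CHF 63,385.38

Monthly rate = 6.6% ÷ 12 = 0.55%
Balance at month 3: CHF 75,424.9300 × (1 + 0.0055)^3 = CHF 76,676.2987…
After CHF 31,700.00 payment: CHF 76,676.2987… − CHF 31,700.00 = CHF 44,976.2987…
Balance at month 16: CHF 44,976.2987… × (1 + 0.0055)^13 = CHF 48,300.3955…
Penalty: 16 × 1.25% × CHF 75,424.93 = CHF 15,084.99…
Final settlement = outstanding balance + penalty = CHF 48,300.3955… + CHF 15,084.99… = CHF 63,385.38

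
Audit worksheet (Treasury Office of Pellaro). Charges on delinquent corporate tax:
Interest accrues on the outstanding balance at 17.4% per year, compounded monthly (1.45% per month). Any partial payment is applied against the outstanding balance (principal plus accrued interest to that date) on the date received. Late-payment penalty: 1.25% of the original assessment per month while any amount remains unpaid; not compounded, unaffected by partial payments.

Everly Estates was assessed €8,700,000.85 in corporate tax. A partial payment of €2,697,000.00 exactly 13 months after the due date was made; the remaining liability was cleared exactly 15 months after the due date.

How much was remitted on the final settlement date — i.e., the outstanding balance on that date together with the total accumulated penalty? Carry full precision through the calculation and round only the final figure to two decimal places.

€9,652,394.64

Balance at month 13: €8,700,000.8500 × (1 + 0.0145)^13 = €10,490,494.5590…
After €2,697,000.00 payment: €10,490,494.5590… − €2,697,000.00 = €7,793,494.5590…
Balance at month 15: €7,793,494.5590… × (1 + 0.0145)^2 = €8,021,144.4834…
Penalty: 15 × 1.25% × €8,700,000.85 = €1,631,250.16…
Final settlement = outstanding balance + penalty = €8,021,144.4834… + €1,631,250.16… = €9,652,394.64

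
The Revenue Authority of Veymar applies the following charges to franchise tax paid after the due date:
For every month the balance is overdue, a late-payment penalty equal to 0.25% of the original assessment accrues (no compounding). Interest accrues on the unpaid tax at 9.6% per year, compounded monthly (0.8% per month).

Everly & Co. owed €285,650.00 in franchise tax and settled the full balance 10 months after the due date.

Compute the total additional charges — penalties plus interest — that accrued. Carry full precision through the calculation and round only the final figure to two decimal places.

Late-payment penalty = 0.25% × €285,650.00 × 10 mo = €7,141.25
Interest: €285,650.00 × ((1 + 0.008)^10 − 1) = €285,650.00 × 0.0829423… = €23,692.4704…
Penalties + interest = €7,141.2500 + €23,692.4704… = €30,833.72

€30,833.72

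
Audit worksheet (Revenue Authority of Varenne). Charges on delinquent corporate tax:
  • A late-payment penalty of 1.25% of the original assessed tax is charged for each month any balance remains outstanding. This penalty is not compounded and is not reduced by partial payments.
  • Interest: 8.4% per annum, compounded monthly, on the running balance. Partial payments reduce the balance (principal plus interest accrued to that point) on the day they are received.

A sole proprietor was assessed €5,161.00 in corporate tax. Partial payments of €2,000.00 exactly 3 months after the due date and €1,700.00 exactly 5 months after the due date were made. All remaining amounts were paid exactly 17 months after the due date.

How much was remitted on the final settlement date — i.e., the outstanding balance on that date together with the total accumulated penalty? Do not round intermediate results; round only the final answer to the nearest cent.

€2,853.90

Monthly rate = 8.4% ÷ 12 = 0.7%
Balance at month 3: €5,161.0000 × (1 + 0.007)^3 = €5,270.1414…
After €2,000.00 payment: €5,270.1414… − €2,000.00 = €3,270.1414…
Balance at month 5: €3,270.1414… × (1 + 0.007)^2 = €3,316.0837…
After €1,700.00 payment: €3,316.0837… − €1,700.00 = €1,616.0837…
Balance at month 17: €1,616.0837… × (1 + 0.007)^12 = €1,757.1850…
Penalty: 17 × 1.25% × €5,161.00 = €1,096.71…
Final settlement = outstanding balance + penalty = €1,757.1850… + €1,096.71… = €2,853.90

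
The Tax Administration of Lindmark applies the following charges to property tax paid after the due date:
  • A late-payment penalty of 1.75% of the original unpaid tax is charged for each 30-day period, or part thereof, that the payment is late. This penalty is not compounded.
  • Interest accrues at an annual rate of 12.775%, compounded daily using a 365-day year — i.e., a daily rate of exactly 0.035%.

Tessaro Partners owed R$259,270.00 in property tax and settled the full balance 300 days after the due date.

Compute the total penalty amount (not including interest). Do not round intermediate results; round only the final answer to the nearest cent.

R$45,372.25

Penalty periods: ⌈300/30⌉ = 10; penalty = 10 × 1.75% × R$259,270.00 = R$45,372.25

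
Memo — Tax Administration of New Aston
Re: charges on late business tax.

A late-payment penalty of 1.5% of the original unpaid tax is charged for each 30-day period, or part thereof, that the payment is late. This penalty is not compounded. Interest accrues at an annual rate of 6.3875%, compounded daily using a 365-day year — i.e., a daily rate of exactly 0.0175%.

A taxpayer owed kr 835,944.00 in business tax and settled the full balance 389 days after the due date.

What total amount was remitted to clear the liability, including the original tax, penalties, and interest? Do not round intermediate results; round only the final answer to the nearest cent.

Penalty periods: ⌈389/30⌉ = 13; penalty = 13 × 1.5% × kr 835,944.00 = kr 163,009.08
Interest: kr 835,944.00 × ((1 + 0.000175)^389 − 1) = kr 835,944.00 × 0.07043921… = kr 58,883.2379…
Total = kr 835,944.00 + kr 163,009.0800 + kr 58,883.2379… = kr 1,057,836.32

kr 1,057,836.32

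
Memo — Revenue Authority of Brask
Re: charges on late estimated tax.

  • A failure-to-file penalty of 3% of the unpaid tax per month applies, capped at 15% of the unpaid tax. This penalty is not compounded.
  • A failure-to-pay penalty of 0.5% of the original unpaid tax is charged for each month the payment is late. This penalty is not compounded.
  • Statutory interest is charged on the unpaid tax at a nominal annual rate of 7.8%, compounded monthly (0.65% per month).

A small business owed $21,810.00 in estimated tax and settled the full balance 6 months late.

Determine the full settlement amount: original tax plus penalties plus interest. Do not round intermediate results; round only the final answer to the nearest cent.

Failure-to-file: 6 × 3% × $21,810.00 = $3,925.80, capped at 15% × $21,810.00 = $3,271.50
Failure-to-pay penalty: 6 × 0.5% × $21,810.00 = $654.30
Interest: $21,810.00 × ((1 + 0.0065)^6 − 1) = $21,810.00 × 0.0396393… = $864.5325…
Total = $21,810.00 + $3,925.8000 + $864.5325… = $26,600.33

$26,600.33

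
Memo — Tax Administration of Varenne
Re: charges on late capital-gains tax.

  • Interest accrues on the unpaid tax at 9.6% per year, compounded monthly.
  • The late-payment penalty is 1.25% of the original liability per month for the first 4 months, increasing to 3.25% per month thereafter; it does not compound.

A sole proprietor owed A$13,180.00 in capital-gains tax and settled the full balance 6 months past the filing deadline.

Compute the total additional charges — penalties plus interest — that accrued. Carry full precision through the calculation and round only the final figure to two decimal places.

Penalty, months 1–4: 4 × 1.25% × A$13,180.00 = A$659.00
Penalty, months 5–6: 2 × 3.25% × A$13,180.00 = A$856.70
Interest (9.6%/yr ÷ 12 = 0.8%/month): A$13,180.00 × ((1 + 0.008)^6 − 1) = A$645.4286…
Penalties + interest = A$1,515.7000 + A$645.4286… = A$2,161.13

A$2,161.13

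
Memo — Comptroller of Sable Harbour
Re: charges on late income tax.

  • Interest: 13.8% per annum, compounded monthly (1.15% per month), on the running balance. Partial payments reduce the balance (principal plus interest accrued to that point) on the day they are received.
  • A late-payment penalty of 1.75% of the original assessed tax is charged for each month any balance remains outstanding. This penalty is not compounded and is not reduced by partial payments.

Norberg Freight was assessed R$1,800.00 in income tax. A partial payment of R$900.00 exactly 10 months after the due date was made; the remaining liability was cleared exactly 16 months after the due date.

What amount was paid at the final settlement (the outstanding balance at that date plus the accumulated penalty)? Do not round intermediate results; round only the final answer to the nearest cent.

R$1,701.44

Balance at month 10: R$1,800.0000 × (1 + 0.0115)^10 = R$2,018.0475…
After R$900.00 payment: R$2,018.0475… − R$900.00 = R$1,118.0475…
Balance at month 16: R$1,118.0475… × (1 + 0.0115)^6 = R$1,197.4450…
Penalty: 16 × 1.75% × R$1,800.00 = R$504.00
Final settlement = outstanding balance + penalty = R$1,197.4450… + R$504.00 = R$1,701.44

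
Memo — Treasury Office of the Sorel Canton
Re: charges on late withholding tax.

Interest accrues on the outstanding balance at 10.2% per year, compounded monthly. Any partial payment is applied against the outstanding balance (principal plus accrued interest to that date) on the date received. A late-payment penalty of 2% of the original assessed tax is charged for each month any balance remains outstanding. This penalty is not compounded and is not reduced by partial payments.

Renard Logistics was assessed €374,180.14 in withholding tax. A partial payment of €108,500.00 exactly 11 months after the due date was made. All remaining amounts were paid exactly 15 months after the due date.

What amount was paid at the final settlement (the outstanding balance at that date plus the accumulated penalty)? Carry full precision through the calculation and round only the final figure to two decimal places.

Monthly rate = 10.2% ÷ 12 = 0.85%
Balance at month 11: €374,180.1400 × (1 + 0.0085)^11 = €410,691.4496…
After €108,500.00 payment: €410,691.4496… − €108,500.00 = €302,191.4496…
Balance at month 15: €302,191.4496… × (1 + 0.0085)^4 = €312,597.7028…
Penalty: 15 × 2% × €374,180.14 = €112,254.04…
Final settlement = outstanding balance + penalty = €312,597.7028… + €112,254.04… = €424,851.74

€424,851.74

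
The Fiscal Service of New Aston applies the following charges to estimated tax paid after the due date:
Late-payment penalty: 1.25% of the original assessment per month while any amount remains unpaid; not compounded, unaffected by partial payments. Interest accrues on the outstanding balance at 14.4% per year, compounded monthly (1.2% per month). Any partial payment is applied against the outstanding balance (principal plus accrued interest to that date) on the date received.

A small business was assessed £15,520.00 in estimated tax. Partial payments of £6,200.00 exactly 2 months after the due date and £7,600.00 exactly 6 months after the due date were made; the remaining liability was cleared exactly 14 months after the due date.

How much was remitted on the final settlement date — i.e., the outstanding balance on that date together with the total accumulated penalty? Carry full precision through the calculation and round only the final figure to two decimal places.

Balance at month 2: £15,520.0000 × (1 + 0.012)^2 = £15,894.7149…
After £6,200.00 payment: £15,894.7149… − £6,200.00 = £9,694.7149…
Balance at month 6: £9,694.7149… × (1 + 0.012)^4 = £10,168.5046…
After £7,600.00 payment: £10,168.5046… − £7,600.00 = £2,568.5046…
Balance at month 14: £2,568.5046… × (1 + 0.012)^8 = £2,825.6896…
Penalty: 14 × 1.25% × £15,520.00 = £2,716.00
Final settlement = outstanding balance + penalty = £2,825.6896… + £2,716.00 = £5,541.69

£5,541.69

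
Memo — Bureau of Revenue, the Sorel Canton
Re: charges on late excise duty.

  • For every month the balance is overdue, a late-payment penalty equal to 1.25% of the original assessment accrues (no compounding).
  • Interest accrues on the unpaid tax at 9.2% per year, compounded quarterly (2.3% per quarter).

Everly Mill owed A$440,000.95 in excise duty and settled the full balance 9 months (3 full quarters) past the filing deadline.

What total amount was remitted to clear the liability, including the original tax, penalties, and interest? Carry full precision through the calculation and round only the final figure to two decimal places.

Late-payment penalty = 1.25% × A$440,000.95 × 9 mo = A$49,500.11…
Interest: A$440,000.95 × ((1 + 0.023)^3 − 1) = A$440,000.95 × 0.0705992… = A$31,063.7005…
Total = A$440,000.95 + A$49,500.1069… + A$31,063.7005… = A$520,564.76

A$520,564.76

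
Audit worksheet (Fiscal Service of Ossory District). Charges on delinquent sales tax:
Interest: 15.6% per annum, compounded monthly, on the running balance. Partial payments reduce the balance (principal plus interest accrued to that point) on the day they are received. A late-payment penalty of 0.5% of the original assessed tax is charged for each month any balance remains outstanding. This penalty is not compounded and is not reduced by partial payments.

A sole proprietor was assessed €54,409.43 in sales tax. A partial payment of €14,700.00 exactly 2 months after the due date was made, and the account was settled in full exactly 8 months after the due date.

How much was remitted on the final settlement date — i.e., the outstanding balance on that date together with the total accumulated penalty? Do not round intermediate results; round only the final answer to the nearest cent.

Monthly rate = 15.6% ÷ 12 = 1.3%
Balance at month 2: €54,409.4300 × (1 + 0.013)^2 = €55,833.2704…
After €14,700.00 payment: €55,833.2704… − €14,700.00 = €41,133.2704…
Balance at month 8: €41,133.2704… × (1 + 0.013)^6 = €44,447.7634…
Penalty: 8 × 0.5% × €54,409.43 = €2,176.38…
Final settlement = outstanding balance + penalty = €44,447.7634… + €2,176.38… = €46,624.14

€46,624.14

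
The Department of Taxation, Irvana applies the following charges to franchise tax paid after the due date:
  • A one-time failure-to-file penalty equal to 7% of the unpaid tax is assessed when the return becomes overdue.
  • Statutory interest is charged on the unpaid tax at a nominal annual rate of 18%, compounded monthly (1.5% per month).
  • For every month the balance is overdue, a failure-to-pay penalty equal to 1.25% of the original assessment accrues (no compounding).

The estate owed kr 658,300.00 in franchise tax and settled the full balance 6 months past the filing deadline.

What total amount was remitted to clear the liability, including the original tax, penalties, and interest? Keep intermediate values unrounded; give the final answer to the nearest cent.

kr 815,267.20

Failure-to-file penalty: 7% × kr 658,300.00 = kr 46,081.00
Failure-to-pay penalty: 6 × 1.25% × kr 658,300.00 = kr 49,372.50
Interest: kr 658,300.00 × ((1 + 0.015)^6 − 1) = kr 658,300.00 × 0.0934433… = kr 61,513.7007…
Total = kr 658,300.00 + kr 95,453.5000 + kr 61,513.7007… = kr 815,267.20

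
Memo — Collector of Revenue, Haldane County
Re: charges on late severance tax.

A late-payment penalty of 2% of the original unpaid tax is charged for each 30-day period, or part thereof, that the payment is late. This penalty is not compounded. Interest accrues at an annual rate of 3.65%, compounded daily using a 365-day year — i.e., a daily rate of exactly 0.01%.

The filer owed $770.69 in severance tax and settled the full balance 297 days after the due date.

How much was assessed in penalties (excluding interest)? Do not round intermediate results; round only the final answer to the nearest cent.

$154.14

Penalty periods: ⌈297/30⌉ = 10; penalty = 10 × 2% × $770.69 = $154.14…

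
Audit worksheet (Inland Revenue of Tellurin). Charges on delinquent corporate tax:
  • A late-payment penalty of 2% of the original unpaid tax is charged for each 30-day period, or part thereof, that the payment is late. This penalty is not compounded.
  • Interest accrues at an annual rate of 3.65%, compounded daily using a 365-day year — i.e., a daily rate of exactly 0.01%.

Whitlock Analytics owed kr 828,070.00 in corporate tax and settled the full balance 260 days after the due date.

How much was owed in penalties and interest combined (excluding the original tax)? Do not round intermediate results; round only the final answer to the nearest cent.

Penalty periods: ⌈260/30⌉ = 9; penalty = 9 × 2% × kr 828,070.00 = kr 149,052.60
Interest: kr 828,070.00 × ((1 + 0.0001)^260 − 1) = kr 828,070.00 × 0.02633961… = kr 21,811.0444…
Penalties + interest = kr 149,052.6000 + kr 21,811.0444… = kr 170,863.64

kr 170,863.64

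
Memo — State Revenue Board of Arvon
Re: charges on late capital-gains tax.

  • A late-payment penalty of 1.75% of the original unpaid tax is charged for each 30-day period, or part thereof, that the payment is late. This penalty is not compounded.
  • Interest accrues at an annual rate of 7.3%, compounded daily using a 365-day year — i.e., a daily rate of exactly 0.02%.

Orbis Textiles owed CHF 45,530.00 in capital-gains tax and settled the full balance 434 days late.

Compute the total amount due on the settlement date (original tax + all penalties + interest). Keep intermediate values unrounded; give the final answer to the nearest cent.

CHF 61,609.79

Penalty periods: ⌈434/30⌉ = 15; penalty = 15 × 1.75% × CHF 45,530.00 = CHF 11,951.63…
Interest: CHF 45,530.00 × ((1 + 0.0002)^434 − 1) = CHF 45,530.00 × 0.09066906… = CHF 4,128.1621…
Total = CHF 45,530.00 + CHF 11,951.6250 + CHF 4,128.1621… = CHF 61,609.79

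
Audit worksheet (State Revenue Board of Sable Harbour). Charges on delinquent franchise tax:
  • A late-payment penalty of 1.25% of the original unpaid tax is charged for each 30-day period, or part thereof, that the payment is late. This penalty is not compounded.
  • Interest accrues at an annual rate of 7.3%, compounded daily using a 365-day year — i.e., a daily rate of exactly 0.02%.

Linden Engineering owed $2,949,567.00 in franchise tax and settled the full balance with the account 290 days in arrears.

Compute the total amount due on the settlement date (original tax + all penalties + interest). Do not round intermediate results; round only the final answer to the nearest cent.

Penalty periods: ⌈290/30⌉ = 10; penalty = 10 × 1.25% × $2,949,567.00 = $368,695.88…
Interest: $2,949,567.00 × ((1 + 0.0002)^290 − 1) = $2,949,567.00 × 0.05970885… = $176,115.2542…
Total = $2,949,567.00 + $368,695.8750 + $176,115.2542… = $3,494,378.13

$3,494,378.13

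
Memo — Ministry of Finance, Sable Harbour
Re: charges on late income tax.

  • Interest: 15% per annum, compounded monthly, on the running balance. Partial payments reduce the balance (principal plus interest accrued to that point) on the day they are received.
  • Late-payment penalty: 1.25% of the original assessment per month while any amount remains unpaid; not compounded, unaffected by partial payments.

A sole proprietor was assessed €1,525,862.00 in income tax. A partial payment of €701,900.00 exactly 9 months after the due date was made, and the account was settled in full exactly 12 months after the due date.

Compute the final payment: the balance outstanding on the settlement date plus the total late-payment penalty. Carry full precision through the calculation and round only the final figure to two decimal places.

Monthly rate = 15% ÷ 12 = 1.25%
Balance at month 9: €1,525,862.0000 × (1 + 0.0125)^9 = €1,706,359.5385…
After €701,900.00 payment: €1,706,359.5385… − €701,900.00 = €1,004,459.5385…
Balance at month 12: €1,004,459.5385… × (1 + 0.0125)^3 = €1,042,599.5734…
Penalty: 12 × 1.25% × €1,525,862.00 = €228,879.30
Final settlement = outstanding balance + penalty = €1,042,599.5734… + €228,879.30 = €1,271,478.87

€1,271,478.87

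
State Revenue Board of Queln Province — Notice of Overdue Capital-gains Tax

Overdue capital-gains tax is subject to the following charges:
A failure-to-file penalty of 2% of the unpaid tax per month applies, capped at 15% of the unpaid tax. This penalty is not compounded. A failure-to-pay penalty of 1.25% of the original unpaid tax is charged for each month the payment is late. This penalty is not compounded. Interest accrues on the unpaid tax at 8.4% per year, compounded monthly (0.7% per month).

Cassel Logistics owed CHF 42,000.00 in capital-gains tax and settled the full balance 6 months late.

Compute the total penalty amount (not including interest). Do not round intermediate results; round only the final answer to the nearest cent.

Failure-to-file: 6 × 2% × CHF 42,000.00 = CHF 5,040.00 (under the 15% cap)
Failure-to-pay penalty = 1.25% × CHF 42,000.00 × 6 mo = CHF 3,150.00
Total penalty = CHF 5,040.00 + CHF 3,150.00 = CHF 8,190.00

CHF 8,190.00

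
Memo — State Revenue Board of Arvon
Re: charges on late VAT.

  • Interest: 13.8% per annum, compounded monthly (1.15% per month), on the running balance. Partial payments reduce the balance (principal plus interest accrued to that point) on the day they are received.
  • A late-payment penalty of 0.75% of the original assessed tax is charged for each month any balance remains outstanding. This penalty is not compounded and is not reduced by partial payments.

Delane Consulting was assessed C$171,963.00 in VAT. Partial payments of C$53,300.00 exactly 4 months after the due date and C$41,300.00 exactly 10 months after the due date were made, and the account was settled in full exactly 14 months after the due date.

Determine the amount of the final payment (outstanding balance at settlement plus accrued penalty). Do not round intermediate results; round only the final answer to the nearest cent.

C$116,883.52

Balance at month 4: C$171,963.0000 × (1 + 0.0115)^4 = C$180,010.7998…
After C$53,300.00 payment: C$180,010.7998… − C$53,300.00 = C$126,710.7998…
Balance at month 10: C$126,710.7998… × (1 + 0.0115)^6 = C$135,709.0951…
After C$41,300.00 payment: C$135,709.0951… − C$41,300.00 = C$94,409.0951…
Balance at month 14: C$94,409.0951… × (1 + 0.0115)^4 = C$98,827.4031…
Penalty: 14 × 0.75% × C$171,963.00 = C$18,056.12…
Final settlement = outstanding balance + penalty = C$98,827.4031… + C$18,056.12… = C$116,883.52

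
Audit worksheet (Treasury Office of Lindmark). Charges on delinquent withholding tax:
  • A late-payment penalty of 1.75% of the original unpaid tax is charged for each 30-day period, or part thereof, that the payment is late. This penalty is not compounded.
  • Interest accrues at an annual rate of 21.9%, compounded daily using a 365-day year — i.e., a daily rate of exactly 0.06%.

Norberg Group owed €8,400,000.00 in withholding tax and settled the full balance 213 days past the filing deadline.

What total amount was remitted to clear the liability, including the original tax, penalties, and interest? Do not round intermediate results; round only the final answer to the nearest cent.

€10,720,770.20

Penalty periods: ⌈213/30⌉ = 8; penalty = 8 × 1.75% × €8,400,000.00 = €1,176,000.00
Interest: €8,400,000.00 × ((1 + 0.0006)^213 − 1) = €8,400,000.00 × 0.13628217… = €1,144,770.1974…
Total = €8,400,000.00 + €1,176,000.0000 + €1,144,770.1974… = €10,720,770.20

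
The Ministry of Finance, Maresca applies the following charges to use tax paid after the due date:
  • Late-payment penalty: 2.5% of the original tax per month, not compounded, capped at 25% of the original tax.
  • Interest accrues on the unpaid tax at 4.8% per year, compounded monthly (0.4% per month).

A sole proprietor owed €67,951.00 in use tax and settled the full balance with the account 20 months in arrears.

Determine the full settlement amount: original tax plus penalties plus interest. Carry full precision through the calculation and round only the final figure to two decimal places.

€90,586.44

Penalty (uncapped): 20 × 2.5% × €67,951.00 = €33,975.50; cap = 25% × €67,951.00 = €16,987.75 → penalty = €16,987.75
Interest: €67,951.00 × ((1 + 0.004)^20 − 1) = €67,951.00 × 0.0831142… = €5,647.6941…
Total = €67,951.00 + €16,987.7500 + €5,647.6941… = €90,586.44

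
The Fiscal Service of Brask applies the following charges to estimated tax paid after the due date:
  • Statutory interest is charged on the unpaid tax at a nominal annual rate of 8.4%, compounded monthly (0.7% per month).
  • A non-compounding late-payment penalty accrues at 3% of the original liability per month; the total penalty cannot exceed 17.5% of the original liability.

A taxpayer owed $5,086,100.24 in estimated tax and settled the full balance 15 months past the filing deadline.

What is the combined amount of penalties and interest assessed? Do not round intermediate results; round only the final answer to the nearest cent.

Penalty (uncapped): 15 × 3% × $5,086,100.24 = $2,288,745.11…; cap = 17.5% × $5,086,100.24 = $890,067.54… → penalty = $890,067.54…
Interest: $5,086,100.24 × ((1 + 0.007)^15 − 1) = $5,086,100.24 × 0.1103044… = $561,019.2019…
Penalties + interest = $890,067.5420 + $561,019.2019… = $1,451,086.74

$1,451,086.74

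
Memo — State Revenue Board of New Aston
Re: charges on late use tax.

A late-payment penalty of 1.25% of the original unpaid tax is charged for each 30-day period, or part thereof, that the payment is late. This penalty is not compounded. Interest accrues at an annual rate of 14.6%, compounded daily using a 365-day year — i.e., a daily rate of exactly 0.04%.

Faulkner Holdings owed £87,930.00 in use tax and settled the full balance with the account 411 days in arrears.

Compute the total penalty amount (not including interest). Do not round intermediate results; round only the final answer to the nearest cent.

£15,387.75

Penalty periods: ⌈411/30⌉ = 14; penalty = 14 × 1.25% × £87,930.00 = £15,387.75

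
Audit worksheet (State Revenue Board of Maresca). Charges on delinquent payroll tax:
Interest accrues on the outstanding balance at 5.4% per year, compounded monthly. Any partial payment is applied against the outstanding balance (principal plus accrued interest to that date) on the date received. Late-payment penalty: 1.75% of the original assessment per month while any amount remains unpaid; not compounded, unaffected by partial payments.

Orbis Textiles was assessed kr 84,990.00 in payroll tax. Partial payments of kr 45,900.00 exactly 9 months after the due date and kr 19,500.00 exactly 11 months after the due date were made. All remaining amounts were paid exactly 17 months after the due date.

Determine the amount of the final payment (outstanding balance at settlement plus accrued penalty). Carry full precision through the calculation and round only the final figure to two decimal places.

Monthly rate = 5.4% ÷ 12 = 0.45%
Balance at month 9: kr 84,990.0000 × (1 + 0.0045)^9 = kr 88,494.7077…
After kr 45,900.00 payment: kr 88,494.7077… − kr 45,900.00 = kr 42,594.7077…
Balance at month 11: kr 42,594.7077… × (1 + 0.0045)^2 = kr 42,978.9226…
After kr 19,500.00 payment: kr 42,978.9226… − kr 19,500.00 = kr 23,478.9226…
Balance at month 17: kr 23,478.9226… × (1 + 0.0045)^6 = kr 24,120.0282…
Penalty: 17 × 1.75% × kr 84,990.00 = kr 25,284.53…
Final settlement = outstanding balance + penalty = kr 24,120.0282… + kr 25,284.53… = kr 49,404.55

kr 49,404.55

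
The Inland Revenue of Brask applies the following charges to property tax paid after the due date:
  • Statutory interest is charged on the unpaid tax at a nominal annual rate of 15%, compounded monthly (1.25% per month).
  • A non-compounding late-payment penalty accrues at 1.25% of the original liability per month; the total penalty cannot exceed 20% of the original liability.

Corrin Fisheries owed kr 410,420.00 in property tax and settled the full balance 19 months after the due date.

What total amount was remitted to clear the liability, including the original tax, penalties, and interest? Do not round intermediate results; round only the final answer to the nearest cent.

Penalty (uncapped): 19 × 1.25% × kr 410,420.00 = kr 97,474.75; cap = 20% × kr 410,420.00 = kr 82,084.00 → penalty = kr 82,084.00
Interest: kr 410,420.00 × ((1 + 0.0125)^19 − 1) = kr 410,420.00 × 0.2662096… = kr 109,257.7488…
Total = kr 410,420.00 + kr 82,084.0000 + kr 109,257.7488… = kr 601,761.75

kr 601,761.75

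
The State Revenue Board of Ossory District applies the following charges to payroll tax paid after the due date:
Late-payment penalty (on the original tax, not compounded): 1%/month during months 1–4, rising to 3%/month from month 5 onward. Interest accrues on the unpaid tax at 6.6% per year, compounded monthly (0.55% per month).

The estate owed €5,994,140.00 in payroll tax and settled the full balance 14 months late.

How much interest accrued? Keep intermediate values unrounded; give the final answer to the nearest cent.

Interest: €5,994,140.00 × ((1 + 0.0055)^14 − 1) = €5,994,140.00 × 0.0798142… = €478,417.7084…

€478,417.71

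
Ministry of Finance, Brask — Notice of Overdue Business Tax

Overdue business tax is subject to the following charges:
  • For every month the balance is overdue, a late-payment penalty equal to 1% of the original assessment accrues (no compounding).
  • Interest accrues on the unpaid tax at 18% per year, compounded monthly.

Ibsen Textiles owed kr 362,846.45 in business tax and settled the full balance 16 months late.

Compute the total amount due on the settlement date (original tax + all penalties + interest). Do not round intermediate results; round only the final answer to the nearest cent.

kr 518,502.33

Late-payment penalty: 16 × 1% × kr 362,846.45 = kr 58,055.43…
Interest (18%/yr ÷ 12 = 1.5%/month): kr 362,846.45 × ((1 + 0.015)^16 − 1) = kr 97,600.4511…
Total = kr 362,846.45 + kr 58,055.4320 + kr 97,600.4511… = kr 518,502.33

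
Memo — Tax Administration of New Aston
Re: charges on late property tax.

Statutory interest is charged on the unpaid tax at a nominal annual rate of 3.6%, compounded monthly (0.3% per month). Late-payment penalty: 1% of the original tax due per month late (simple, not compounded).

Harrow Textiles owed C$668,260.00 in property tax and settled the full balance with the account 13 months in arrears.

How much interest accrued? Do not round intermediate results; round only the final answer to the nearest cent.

C$26,536.46

Interest: C$668,260.00 × ((1 + 0.003)^13 − 1) = C$668,260.00 × 0.0397098… = C$26,536.4577…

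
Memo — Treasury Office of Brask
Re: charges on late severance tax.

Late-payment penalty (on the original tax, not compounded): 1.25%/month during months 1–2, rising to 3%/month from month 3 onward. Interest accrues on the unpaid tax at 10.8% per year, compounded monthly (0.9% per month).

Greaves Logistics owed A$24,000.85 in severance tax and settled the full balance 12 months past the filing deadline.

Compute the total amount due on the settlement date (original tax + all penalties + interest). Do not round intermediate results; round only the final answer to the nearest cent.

A$34,525.45

Penalty, months 1–2: 2 × 1.25% × A$24,000.85 = A$600.02…
Penalty, months 3–12: 10 × 3% × A$24,000.85 = A$7,200.26…
Interest: A$24,000.85 × ((1 + 0.009)^12 − 1) = A$24,000.85 × 0.1135097… = A$2,724.3287…
Total = A$24,000.85 + A$7,800.2763… + A$2,724.3287… = A$34,525.45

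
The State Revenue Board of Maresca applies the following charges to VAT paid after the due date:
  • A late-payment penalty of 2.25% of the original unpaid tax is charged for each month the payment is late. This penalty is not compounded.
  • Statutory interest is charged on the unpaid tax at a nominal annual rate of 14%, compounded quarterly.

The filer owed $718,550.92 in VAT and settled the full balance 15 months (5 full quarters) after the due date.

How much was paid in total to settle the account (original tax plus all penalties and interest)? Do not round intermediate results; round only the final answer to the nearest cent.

Late-payment penalty: 15 × 2.25% × $718,550.92 = $242,510.94…
Interest (14%/yr ÷ 4 = 3.5%/quarter): $718,550.92 × ((1 + 0.035)^5 − 1) = $134,862.1676…
Total = $718,550.92 + $242,510.9355 + $134,862.1676… = $1,095,924.02

$1,095,924.02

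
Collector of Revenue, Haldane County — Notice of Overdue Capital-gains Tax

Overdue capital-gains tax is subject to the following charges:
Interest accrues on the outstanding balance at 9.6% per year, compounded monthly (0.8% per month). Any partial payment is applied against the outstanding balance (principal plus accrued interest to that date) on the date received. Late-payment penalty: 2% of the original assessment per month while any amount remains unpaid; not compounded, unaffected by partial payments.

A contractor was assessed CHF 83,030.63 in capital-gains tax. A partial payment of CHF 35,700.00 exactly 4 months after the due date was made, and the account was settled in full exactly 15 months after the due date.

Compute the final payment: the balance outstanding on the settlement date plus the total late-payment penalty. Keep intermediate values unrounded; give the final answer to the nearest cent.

Balance at month 4: CHF 83,030.6300 × (1 + 0.008)^4 = CHF 85,719.6643…
After CHF 35,700.00 payment: CHF 85,719.6643… − CHF 35,700.00 = CHF 50,019.6643…
Balance at month 15: CHF 50,019.6643… × (1 + 0.008)^11 = CHF 54,601.7580…
Penalty: 15 × 2% × CHF 83,030.63 = CHF 24,909.19…
Final settlement = outstanding balance + penalty = CHF 54,601.7580… + CHF 24,909.19… = CHF 79,510.95

CHF 79,510.95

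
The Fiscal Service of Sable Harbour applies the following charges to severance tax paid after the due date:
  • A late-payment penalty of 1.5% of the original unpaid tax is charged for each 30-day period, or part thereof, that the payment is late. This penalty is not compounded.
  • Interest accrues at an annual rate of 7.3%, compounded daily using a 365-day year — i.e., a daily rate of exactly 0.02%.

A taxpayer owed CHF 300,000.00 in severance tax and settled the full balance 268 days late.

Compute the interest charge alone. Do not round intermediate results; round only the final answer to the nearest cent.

CHF 16,517.05

Interest: CHF 300,000.00 × ((1 + 0.0002)^268 − 1) = CHF 300,000.00 × 0.05505684… = CHF 16,517.0515…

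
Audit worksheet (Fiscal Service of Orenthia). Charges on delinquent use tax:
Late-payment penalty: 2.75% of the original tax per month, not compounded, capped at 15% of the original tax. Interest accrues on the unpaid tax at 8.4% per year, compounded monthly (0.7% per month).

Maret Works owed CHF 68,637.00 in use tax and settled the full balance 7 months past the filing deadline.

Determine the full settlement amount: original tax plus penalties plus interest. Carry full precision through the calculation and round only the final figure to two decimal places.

CHF 82,367.22

Penalty (uncapped): 7 × 2.75% × CHF 68,637.00 = CHF 13,212.62…; cap = 15% × CHF 68,637.00 = CHF 10,295.55 → penalty = CHF 10,295.55
Interest: CHF 68,637.00 × ((1 + 0.007)^7 − 1) = CHF 68,637.00 × 0.0500411… = CHF 3,434.6703…
Total = CHF 68,637.00 + CHF 10,295.5500 + CHF 3,434.6703… = CHF 82,367.22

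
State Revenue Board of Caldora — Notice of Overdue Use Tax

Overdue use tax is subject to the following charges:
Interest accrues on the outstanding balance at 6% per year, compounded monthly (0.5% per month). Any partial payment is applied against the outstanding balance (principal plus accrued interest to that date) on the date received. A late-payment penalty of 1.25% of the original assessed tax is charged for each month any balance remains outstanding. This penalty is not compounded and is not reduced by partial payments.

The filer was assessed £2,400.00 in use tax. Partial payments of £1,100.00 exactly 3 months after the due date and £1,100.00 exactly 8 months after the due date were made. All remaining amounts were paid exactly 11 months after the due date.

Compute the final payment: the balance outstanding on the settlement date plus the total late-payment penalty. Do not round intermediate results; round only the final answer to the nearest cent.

£603.99

Balance at month 3: £2,400.0000 × (1 + 0.005)^3 = £2,436.1803
After £1,100.00 payment: £2,436.1803 − £1,100.00 = £1,336.1803
Balance at month 8: £1,336.1803 × (1 + 0.005)^5 = £1,369.9205…
After £1,100.00 payment: £1,369.9205… − £1,100.00 = £269.9205…
Balance at month 11: £269.9205… × (1 + 0.005)^3 = £273.9896…
Penalty: 11 × 1.25% × £2,400.00 = £330.00
Final settlement = outstanding balance + penalty = £273.9896… + £330.00 = £603.99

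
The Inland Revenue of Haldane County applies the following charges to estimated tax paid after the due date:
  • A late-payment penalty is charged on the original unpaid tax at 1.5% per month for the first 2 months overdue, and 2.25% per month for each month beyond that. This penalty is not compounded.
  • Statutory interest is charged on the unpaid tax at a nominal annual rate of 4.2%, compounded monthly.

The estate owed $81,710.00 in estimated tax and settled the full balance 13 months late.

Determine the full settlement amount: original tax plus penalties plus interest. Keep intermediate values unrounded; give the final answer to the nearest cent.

Penalty, months 1–2: 2 × 1.5% × $81,710.00 = $2,451.30
Penalty, months 3–13: 11 × 2.25% × $81,710.00 = $20,223.23…
Interest (4.2%/yr ÷ 12 = 0.35%/month): $81,710.00 × ((1 + 0.0035)^13 − 1) = $3,796.8897…
Total = $81,710.00 + $22,674.5250 + $3,796.8897… = $108,181.41

$108,181.41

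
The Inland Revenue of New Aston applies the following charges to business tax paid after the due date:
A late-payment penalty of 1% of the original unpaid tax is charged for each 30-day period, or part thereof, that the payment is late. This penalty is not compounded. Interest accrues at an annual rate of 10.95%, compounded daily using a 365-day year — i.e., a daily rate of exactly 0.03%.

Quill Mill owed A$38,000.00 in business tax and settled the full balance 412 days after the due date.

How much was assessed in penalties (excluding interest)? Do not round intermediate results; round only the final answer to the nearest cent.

Penalty periods: ⌈412/30⌉ = 14; penalty = 14 × 1% × A$38,000.00 = A$5,320.00

A$5,320.00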